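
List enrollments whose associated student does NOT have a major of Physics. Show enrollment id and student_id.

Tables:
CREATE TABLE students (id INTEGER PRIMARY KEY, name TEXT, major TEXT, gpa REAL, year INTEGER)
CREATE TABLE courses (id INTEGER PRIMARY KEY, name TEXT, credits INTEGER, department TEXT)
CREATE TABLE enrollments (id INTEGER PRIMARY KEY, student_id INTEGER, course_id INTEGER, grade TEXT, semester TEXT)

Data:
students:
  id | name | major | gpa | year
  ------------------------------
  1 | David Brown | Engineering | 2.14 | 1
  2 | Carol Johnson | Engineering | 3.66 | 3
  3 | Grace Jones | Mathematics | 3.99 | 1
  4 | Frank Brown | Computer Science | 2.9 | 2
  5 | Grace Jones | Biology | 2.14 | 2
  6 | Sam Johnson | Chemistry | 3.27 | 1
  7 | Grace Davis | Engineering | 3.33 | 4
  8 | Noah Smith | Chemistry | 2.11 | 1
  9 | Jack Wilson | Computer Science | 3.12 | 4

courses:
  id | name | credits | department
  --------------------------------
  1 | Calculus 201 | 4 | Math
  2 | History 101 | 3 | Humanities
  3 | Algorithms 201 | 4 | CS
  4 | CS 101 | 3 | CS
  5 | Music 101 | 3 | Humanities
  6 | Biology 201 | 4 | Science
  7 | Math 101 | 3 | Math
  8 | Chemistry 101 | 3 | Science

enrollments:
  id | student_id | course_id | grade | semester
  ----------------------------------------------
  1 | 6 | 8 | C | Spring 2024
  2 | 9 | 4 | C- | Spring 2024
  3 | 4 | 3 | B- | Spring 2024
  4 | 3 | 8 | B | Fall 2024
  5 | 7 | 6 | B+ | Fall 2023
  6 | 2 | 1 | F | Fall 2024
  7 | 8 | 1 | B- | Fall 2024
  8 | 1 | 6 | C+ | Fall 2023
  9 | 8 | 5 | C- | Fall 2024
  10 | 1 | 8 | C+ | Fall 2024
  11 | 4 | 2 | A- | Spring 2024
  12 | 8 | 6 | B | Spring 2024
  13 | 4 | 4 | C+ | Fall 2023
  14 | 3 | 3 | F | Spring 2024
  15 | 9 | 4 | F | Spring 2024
SELECT id, student_id FROM enrollments WHERE student_id NOT IN (SELECT id FROM students WHERE major = 'Physics')

Execution result:
id | student_id
1 | 6
2 | 9
3 | 4
4 | 3
5 | 7
6 | 2
7 | 8
8 | 1
9 | 8
10 | 1
11 | 4
12 | 8
13 | 4
14 | 3
15 | 9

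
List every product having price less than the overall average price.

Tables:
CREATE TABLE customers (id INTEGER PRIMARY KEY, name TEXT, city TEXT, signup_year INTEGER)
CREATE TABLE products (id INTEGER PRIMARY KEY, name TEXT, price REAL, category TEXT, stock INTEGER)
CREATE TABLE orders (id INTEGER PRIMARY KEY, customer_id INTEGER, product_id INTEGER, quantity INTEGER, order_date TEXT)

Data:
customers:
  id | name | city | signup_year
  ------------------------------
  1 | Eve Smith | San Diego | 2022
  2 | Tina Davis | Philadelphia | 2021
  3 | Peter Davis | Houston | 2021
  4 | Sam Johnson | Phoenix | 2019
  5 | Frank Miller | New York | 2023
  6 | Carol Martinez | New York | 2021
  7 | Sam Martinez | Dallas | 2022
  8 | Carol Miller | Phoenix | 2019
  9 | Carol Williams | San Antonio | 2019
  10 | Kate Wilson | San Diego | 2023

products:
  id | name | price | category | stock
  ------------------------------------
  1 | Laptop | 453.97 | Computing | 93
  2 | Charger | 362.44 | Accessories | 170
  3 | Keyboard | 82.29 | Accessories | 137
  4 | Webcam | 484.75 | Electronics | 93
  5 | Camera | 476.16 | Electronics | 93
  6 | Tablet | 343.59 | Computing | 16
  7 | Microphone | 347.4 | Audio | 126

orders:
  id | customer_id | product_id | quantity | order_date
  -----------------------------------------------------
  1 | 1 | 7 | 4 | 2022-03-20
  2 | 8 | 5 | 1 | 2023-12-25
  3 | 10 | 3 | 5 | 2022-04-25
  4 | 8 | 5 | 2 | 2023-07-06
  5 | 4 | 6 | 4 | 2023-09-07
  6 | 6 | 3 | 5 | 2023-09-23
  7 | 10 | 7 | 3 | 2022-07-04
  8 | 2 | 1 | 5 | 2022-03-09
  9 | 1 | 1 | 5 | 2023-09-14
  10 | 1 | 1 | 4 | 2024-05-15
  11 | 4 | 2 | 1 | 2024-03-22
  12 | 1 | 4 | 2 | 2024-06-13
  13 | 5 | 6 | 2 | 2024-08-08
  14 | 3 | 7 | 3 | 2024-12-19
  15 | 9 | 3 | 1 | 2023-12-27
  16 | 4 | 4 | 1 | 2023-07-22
SELECT name, price FROM products WHERE price < (SELECT AVG(price) FROM products)

Execution result:
name | price
Charger | 362.44
Keyboard | 82.29
Tablet | 343.59
Microphone | 347.40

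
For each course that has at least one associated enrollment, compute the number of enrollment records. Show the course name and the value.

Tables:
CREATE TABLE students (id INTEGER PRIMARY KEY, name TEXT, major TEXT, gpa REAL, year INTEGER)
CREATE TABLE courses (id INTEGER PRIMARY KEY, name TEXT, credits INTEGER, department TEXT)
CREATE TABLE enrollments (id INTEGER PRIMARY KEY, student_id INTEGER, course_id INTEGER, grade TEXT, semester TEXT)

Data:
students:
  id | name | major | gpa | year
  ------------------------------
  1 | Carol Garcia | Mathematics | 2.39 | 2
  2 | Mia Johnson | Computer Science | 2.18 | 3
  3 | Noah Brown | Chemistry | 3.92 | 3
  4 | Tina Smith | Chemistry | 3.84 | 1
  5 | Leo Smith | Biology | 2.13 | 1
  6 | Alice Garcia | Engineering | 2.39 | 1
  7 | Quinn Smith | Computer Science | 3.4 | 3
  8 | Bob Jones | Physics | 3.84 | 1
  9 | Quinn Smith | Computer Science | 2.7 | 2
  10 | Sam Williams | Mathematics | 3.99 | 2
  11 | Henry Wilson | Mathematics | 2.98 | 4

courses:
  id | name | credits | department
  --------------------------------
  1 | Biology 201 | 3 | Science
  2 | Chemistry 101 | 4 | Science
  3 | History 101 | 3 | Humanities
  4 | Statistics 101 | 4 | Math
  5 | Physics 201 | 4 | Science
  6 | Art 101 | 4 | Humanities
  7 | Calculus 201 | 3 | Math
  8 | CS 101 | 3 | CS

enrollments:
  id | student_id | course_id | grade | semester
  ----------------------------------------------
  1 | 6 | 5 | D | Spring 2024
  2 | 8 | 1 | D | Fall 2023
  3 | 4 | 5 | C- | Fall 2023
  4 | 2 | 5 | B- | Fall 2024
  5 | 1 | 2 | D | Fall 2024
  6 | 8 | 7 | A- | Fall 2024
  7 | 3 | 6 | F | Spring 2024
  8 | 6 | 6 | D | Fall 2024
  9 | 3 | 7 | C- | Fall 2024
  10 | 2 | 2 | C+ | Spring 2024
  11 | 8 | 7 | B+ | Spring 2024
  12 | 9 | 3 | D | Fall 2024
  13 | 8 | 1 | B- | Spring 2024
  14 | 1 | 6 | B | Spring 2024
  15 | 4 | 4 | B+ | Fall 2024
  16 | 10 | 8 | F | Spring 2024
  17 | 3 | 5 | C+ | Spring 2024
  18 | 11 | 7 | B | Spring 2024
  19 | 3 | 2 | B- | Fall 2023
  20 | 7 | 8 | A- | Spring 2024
SELECT p.name, COUNT(*) AS n FROM enrollments c JOIN courses p ON c.course_id = p.id GROUP BY p.id, p.name

Execution result:
name | n
Biology 201 | 2
Chemistry 101 | 3
History 101 | 1
Statistics 101 | 1
Physics 201 | 4
Art 101 | 3
Calculus 201 | 4
CS 101 | 2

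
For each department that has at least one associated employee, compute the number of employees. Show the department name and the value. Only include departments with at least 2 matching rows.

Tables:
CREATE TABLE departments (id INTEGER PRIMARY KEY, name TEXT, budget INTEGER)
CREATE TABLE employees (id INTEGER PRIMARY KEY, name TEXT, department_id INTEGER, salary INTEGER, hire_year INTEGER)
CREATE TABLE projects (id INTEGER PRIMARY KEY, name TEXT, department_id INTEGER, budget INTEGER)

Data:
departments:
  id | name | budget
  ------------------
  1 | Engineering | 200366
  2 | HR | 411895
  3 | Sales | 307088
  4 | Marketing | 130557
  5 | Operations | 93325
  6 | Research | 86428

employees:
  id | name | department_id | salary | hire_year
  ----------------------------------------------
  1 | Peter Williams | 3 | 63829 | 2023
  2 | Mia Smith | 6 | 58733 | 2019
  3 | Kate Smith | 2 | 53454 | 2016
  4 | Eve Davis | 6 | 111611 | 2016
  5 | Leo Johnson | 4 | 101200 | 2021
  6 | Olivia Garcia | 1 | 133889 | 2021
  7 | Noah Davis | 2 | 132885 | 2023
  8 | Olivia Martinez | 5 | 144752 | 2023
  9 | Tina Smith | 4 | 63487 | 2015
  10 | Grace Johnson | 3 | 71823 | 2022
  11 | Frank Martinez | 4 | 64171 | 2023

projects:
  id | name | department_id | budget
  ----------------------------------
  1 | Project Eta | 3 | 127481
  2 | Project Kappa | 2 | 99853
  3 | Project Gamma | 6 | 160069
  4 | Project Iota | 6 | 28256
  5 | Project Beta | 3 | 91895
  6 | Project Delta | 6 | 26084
SELECT p.name, COUNT(*) AS n FROM employees c JOIN departments p ON c.department_id = p.id GROUP BY p.id, p.name HAVING COUNT(*) >= 2

Execution result:
name | n
HR | 2
Sales | 2
Marketing | 3
Research | 2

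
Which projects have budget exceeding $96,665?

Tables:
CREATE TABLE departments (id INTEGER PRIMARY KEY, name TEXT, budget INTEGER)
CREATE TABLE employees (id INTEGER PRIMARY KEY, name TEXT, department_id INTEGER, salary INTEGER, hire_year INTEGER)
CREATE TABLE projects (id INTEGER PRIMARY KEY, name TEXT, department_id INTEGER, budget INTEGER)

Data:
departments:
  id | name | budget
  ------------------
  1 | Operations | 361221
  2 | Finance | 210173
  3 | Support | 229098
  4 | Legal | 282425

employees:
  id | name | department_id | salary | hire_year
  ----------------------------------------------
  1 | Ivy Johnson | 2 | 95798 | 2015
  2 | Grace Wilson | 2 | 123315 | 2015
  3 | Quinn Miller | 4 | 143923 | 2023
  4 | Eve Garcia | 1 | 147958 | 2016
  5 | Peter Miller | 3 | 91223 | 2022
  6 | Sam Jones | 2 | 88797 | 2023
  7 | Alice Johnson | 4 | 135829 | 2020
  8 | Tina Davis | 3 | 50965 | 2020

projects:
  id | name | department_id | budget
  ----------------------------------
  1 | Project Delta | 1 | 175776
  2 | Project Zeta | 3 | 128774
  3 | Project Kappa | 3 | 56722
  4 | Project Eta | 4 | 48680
SELECT name, budget FROM projects WHERE budget > 96665

Execution result:
name | budget
Project Delta | 175776
Project Zeta | 128774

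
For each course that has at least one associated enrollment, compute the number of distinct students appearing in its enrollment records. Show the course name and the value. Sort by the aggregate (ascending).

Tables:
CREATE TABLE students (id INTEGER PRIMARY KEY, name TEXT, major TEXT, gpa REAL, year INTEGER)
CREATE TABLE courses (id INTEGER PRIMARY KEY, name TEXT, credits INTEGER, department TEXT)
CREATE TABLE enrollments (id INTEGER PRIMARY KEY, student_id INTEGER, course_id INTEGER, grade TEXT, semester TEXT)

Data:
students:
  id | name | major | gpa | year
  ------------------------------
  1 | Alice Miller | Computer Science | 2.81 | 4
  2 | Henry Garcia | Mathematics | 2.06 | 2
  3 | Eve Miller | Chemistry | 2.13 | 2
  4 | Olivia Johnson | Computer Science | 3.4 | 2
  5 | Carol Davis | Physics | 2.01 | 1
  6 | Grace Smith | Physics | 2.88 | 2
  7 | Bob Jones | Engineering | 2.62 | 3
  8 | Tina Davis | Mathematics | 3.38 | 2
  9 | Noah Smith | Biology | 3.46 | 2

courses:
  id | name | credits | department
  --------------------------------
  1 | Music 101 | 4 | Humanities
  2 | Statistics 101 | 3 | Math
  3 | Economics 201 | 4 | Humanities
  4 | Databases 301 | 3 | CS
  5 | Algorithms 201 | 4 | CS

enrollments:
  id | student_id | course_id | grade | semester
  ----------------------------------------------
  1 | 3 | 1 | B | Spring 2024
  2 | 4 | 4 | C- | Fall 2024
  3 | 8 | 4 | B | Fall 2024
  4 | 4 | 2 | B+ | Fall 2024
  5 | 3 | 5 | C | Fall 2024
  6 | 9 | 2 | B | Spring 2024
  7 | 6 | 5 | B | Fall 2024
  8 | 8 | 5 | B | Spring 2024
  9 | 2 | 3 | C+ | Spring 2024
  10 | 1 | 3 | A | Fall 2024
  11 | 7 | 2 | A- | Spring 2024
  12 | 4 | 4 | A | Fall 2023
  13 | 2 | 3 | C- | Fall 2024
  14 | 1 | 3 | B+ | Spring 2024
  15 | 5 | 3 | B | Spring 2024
SELECT p.name, COUNT(DISTINCT c.student_id) AS distinct_student_count FROM enrollments c JOIN courses p ON c.course_id = p.id GROUP BY p.id, p.name ORDER BY distinct_student_count ASC

Execution result:
name | distinct_student_count
Music 101 | 1
Databases 301 | 2
Statistics 101 | 3
Economics 201 | 3
Algorithms 201 | 3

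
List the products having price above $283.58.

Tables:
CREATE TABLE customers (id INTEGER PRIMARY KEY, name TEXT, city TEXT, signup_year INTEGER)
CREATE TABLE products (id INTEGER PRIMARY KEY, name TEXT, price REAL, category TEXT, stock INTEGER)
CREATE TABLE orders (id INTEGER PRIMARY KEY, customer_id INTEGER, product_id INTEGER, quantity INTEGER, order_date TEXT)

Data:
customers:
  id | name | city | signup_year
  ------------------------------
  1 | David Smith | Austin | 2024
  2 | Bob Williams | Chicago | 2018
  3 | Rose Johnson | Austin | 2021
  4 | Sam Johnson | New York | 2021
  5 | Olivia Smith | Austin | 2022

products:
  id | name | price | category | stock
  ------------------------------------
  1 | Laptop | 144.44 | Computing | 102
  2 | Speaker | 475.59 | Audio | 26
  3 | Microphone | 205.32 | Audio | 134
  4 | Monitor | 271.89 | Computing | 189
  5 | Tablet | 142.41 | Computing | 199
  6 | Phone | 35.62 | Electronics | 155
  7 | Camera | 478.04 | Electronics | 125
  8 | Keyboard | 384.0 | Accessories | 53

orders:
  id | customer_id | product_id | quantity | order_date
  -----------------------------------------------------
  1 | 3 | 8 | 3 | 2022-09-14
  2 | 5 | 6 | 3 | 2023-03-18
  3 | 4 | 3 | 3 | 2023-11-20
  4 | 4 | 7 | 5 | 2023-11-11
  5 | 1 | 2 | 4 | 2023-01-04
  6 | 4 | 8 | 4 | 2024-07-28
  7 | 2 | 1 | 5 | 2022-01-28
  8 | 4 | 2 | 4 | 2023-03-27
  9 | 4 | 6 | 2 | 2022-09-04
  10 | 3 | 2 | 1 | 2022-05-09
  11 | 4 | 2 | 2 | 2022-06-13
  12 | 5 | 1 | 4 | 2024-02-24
SELECT name, price FROM products WHERE price > 283.58

Execution result:
name | price
Speaker | 475.59
Camera | 478.04
Keyboard | 384.00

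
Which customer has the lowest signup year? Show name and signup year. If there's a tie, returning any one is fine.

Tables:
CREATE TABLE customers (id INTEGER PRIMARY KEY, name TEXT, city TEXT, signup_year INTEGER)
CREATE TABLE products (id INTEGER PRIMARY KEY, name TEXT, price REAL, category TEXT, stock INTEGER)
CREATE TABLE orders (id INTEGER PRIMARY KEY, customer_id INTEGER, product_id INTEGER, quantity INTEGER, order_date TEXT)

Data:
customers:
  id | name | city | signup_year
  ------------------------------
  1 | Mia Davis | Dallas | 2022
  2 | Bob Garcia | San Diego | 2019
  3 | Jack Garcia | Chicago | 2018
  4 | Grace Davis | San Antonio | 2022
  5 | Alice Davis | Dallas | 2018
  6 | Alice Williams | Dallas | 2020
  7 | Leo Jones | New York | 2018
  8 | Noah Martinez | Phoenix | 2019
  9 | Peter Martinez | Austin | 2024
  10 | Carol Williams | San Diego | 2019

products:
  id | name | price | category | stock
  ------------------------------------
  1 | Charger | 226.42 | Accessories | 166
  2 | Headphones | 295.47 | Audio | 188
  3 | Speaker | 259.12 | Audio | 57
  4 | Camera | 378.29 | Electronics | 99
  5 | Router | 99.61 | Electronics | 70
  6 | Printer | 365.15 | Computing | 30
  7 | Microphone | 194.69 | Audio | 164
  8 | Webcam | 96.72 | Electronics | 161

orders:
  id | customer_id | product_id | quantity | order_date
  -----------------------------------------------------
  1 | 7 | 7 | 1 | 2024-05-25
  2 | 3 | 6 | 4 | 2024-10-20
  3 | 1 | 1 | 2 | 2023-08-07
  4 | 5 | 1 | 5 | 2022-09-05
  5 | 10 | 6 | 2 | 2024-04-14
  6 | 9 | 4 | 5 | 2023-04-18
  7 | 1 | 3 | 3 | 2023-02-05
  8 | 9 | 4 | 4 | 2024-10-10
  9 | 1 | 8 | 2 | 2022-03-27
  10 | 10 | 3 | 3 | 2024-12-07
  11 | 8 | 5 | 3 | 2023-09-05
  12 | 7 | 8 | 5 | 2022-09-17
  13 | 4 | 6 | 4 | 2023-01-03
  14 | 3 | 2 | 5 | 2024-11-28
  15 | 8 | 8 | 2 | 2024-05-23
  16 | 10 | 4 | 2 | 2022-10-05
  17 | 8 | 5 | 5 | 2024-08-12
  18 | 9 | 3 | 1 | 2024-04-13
SELECT name, signup_year FROM customers ORDER BY signup_year ASC LIMIT 1

Execution result:
name | signup_year
Jack Garcia | 2018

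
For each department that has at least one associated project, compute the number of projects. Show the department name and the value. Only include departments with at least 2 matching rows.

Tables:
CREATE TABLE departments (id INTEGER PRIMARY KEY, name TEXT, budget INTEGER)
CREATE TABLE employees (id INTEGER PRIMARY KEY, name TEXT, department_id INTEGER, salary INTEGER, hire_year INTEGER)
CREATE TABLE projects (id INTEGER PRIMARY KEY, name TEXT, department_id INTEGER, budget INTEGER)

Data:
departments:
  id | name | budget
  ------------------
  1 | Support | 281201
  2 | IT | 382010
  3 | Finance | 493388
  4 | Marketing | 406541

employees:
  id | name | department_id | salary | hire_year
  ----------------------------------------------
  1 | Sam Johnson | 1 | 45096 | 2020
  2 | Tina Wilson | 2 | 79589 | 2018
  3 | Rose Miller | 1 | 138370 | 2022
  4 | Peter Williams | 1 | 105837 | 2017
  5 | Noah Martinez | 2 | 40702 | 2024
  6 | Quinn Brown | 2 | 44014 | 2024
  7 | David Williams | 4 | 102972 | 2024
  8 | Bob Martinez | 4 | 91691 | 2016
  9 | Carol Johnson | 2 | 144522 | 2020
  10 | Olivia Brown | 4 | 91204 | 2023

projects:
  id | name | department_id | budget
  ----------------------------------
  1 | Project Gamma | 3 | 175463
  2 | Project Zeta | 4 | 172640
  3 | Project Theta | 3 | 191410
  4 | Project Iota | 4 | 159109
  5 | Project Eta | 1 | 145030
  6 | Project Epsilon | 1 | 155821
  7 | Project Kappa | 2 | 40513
SELECT p.name, COUNT(*) AS n FROM projects c JOIN departments p ON c.department_id = p.id GROUP BY p.id, p.name HAVING COUNT(*) >= 2

Execution result:
name | n
Support | 2
Finance | 2
Marketing | 2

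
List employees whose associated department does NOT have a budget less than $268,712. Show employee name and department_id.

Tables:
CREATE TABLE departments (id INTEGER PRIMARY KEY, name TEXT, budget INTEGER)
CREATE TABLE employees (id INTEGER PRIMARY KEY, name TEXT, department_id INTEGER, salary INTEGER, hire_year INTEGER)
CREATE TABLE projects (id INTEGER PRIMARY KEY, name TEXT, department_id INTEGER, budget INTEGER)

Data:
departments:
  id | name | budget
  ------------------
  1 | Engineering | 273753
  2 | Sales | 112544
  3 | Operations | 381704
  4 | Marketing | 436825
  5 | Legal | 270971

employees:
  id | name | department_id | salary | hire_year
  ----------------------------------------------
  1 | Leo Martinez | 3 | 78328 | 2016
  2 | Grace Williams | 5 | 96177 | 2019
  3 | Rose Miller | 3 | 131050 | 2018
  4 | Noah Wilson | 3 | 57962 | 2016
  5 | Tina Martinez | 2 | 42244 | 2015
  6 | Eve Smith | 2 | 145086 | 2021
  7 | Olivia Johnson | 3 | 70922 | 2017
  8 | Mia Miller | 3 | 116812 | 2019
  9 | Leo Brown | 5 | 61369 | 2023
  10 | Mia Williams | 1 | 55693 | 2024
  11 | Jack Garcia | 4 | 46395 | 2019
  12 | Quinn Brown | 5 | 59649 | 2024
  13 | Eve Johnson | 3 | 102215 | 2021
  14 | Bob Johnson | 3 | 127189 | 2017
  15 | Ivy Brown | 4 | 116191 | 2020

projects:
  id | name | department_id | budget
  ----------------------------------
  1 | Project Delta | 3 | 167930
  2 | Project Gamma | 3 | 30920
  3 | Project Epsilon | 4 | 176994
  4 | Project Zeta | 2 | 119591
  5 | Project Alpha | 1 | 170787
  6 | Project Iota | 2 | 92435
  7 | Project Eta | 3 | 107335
SELECT name, department_id FROM employees WHERE department_id NOT IN (SELECT id FROM departments WHERE budget < 268712)

Execution result:
name | department_id
Leo Martinez | 3
Grace Williams | 5
Rose Miller | 3
Noah Wilson | 3
Olivia Johnson | 3
Mia Miller | 3
Leo Brown | 5
Mia Williams | 1
Jack Garcia | 4
Quinn Brown | 5
Eve Johnson | 3
Bob Johnson | 3
Ivy Brown | 4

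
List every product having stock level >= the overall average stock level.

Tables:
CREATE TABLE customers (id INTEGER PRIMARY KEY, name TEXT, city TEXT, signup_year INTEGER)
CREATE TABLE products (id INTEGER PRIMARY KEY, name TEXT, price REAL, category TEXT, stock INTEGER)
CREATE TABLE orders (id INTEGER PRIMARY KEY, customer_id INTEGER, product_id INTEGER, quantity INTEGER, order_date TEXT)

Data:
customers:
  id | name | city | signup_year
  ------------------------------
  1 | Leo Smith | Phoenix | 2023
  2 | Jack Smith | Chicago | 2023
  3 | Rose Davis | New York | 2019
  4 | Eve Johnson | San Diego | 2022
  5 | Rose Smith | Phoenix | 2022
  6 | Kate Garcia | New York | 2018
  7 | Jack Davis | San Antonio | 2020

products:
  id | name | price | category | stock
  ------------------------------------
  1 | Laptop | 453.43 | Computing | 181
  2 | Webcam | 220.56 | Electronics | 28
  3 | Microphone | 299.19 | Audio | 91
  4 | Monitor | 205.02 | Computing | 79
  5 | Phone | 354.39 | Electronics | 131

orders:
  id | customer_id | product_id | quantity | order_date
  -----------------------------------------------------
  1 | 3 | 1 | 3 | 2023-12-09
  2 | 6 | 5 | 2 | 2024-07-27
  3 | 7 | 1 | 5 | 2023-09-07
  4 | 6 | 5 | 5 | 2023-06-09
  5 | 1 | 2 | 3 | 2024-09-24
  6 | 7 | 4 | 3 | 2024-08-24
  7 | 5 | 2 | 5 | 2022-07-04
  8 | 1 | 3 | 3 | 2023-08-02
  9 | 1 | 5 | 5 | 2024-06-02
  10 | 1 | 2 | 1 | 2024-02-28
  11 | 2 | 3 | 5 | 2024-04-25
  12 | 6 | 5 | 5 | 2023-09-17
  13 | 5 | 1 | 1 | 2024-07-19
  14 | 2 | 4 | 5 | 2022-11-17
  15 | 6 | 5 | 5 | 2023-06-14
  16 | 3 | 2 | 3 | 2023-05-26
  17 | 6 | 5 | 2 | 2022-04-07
SELECT name, stock FROM products WHERE stock >= (SELECT AVG(stock) FROM products)

Execution result:
name | stock
Laptop | 181
Phone | 131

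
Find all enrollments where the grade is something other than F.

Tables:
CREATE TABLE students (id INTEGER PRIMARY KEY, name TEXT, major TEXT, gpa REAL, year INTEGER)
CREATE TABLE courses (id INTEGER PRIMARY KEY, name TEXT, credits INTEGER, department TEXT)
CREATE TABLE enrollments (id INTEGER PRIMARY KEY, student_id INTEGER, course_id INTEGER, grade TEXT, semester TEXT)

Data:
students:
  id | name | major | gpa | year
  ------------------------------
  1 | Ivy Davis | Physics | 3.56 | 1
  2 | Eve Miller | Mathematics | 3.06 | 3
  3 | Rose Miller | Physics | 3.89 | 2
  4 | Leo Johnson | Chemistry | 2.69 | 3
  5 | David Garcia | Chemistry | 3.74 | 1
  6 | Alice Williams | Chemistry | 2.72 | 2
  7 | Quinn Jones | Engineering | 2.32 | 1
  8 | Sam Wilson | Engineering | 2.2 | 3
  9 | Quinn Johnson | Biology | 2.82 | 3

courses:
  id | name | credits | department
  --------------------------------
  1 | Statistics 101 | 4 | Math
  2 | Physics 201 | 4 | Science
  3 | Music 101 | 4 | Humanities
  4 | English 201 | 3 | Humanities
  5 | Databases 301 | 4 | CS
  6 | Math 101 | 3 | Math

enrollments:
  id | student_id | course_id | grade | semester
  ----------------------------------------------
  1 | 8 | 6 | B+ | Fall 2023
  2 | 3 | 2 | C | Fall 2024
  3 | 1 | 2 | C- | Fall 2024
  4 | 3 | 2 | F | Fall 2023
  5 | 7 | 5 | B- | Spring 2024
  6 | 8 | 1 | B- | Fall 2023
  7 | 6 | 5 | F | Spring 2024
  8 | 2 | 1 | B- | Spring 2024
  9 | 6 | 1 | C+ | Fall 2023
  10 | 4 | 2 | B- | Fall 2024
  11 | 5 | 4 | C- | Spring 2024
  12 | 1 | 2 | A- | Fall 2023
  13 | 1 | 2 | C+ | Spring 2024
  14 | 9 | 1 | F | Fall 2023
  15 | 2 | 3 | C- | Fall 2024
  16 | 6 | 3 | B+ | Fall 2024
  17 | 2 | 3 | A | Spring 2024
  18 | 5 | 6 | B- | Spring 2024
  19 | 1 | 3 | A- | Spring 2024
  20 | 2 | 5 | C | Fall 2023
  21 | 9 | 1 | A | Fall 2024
SELECT id, grade FROM enrollments WHERE grade <> 'F'

Execution result:
id | grade
1 | B+
2 | C
3 | C-
5 | B-
6 | B-
8 | B-
9 | C+
10 | B-
11 | C-
12 | A-
13 | C+
15 | C-
16 | B+
17 | A
18 | B-
19 | A-
20 | C
21 | A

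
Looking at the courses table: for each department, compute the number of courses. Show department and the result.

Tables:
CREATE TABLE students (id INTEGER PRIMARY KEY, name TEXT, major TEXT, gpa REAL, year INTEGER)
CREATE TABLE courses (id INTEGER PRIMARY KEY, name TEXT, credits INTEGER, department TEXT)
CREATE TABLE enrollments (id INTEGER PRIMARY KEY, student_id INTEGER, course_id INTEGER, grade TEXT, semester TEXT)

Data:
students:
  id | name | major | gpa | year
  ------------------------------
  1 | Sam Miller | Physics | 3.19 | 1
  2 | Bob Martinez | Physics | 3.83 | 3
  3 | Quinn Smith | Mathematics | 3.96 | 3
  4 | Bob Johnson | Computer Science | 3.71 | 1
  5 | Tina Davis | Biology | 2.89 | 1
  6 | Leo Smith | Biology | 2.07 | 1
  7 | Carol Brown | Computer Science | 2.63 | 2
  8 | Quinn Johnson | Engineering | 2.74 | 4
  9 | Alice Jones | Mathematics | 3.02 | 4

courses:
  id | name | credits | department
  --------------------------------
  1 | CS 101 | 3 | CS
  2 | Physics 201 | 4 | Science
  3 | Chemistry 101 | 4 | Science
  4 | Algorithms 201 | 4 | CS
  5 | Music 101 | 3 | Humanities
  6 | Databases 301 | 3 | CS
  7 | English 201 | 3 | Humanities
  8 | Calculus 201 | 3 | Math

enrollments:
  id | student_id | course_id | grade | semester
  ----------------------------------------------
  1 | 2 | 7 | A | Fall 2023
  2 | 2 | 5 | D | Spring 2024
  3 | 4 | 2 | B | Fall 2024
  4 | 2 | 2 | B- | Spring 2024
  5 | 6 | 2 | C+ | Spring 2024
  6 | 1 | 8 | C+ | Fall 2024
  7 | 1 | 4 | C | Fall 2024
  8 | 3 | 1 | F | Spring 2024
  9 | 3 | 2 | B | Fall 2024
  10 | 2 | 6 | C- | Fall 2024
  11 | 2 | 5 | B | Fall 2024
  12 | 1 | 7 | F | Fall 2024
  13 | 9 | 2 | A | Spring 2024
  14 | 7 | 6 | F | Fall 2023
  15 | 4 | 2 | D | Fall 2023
SELECT department, COUNT(*) AS n FROM courses GROUP BY department

Execution result:
department | n
CS | 3
Humanities | 2
Math | 1
Science | 2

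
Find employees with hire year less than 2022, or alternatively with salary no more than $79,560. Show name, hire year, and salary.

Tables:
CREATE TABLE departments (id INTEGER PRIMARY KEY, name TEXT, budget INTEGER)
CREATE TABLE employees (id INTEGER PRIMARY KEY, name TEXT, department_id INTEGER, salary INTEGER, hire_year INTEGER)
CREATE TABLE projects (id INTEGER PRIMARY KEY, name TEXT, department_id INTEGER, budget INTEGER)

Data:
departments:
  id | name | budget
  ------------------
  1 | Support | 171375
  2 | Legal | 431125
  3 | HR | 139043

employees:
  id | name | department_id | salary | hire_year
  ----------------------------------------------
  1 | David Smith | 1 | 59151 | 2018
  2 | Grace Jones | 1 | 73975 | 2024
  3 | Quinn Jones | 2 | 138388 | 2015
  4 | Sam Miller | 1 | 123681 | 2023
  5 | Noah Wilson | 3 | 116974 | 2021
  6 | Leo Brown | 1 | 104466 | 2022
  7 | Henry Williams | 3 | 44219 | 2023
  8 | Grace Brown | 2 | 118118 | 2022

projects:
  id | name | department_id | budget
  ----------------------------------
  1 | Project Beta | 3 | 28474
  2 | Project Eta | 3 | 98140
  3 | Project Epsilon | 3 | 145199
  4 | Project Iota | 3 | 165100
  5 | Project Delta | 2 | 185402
SELECT name, hire_year, salary FROM employees WHERE hire_year < 2022 OR salary <= 79560

Execution result:
name | hire_year | salary
David Smith | 2018 | 59151
Grace Jones | 2024 | 73975
Quinn Jones | 2015 | 138388
Noah Wilson | 2021 | 116974
Henry Williams | 2023 | 44219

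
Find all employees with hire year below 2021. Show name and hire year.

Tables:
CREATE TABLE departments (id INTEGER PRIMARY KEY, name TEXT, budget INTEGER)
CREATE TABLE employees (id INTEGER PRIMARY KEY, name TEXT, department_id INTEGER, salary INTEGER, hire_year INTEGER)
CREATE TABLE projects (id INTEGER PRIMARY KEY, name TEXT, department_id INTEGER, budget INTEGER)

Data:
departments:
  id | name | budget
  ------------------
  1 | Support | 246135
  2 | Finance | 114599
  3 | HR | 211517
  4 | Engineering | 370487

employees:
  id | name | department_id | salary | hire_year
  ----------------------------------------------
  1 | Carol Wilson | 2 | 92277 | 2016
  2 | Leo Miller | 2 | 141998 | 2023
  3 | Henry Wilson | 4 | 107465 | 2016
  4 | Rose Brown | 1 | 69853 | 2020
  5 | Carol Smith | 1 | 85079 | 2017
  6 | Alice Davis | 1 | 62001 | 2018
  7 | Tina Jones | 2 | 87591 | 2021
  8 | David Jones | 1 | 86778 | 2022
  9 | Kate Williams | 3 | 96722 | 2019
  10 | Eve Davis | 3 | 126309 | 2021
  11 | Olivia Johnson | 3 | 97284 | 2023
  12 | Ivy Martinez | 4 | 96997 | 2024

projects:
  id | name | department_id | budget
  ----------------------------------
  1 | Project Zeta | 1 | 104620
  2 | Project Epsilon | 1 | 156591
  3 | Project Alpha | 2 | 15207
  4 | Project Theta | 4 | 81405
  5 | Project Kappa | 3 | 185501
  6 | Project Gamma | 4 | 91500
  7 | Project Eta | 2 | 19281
SELECT name, hire_year FROM employees WHERE hire_year < 2021

Execution result:
name | hire_year
Carol Wilson | 2016
Henry Wilson | 2016
Rose Brown | 2020
Carol Smith | 2017
Alice Davis | 2018
Kate Williams | 2019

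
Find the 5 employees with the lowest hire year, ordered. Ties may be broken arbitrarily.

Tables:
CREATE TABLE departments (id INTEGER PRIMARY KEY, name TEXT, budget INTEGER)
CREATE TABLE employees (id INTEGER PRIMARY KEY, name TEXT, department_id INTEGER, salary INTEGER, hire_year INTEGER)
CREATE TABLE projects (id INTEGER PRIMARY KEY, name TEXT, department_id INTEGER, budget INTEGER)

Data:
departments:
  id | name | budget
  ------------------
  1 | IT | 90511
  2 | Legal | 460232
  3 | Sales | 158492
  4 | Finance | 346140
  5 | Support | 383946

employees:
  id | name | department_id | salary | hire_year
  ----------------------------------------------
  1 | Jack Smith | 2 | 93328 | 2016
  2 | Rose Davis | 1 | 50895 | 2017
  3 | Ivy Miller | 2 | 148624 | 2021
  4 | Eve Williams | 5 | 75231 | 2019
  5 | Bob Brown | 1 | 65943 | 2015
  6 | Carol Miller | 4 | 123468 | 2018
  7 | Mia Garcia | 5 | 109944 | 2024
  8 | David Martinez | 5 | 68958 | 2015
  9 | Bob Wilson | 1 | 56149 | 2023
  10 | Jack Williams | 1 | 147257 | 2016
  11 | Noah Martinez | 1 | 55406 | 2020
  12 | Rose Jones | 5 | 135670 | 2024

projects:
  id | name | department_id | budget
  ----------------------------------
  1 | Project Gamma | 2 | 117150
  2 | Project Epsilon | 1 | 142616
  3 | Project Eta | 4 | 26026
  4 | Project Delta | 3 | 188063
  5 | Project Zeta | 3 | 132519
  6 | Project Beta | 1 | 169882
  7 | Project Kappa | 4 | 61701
SELECT name, hire_year FROM employees ORDER BY hire_year ASC LIMIT 5

Execution result:
name | hire_year
Bob Brown | 2015
David Martinez | 2015
Jack Smith | 2016
Jack Williams | 2016
Rose Davis | 2017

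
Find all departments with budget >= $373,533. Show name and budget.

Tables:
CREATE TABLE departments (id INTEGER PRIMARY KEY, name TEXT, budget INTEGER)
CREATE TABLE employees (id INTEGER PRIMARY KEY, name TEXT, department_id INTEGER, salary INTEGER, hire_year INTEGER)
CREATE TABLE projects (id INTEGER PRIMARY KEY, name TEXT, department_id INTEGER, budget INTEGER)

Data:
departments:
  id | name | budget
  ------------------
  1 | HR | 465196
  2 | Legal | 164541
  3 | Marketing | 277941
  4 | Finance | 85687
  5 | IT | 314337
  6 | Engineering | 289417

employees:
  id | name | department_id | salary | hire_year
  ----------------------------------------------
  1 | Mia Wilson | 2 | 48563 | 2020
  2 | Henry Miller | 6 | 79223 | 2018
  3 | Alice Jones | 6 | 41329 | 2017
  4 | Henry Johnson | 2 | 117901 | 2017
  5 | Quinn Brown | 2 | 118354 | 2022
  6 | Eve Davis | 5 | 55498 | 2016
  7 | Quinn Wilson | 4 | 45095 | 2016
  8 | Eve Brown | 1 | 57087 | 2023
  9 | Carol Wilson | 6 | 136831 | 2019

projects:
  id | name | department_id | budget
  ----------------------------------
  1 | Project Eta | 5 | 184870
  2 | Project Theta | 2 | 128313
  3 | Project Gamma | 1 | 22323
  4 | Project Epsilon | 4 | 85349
SELECT name, budget FROM departments WHERE budget >= 373533

Execution result:
name | budget
HR | 465196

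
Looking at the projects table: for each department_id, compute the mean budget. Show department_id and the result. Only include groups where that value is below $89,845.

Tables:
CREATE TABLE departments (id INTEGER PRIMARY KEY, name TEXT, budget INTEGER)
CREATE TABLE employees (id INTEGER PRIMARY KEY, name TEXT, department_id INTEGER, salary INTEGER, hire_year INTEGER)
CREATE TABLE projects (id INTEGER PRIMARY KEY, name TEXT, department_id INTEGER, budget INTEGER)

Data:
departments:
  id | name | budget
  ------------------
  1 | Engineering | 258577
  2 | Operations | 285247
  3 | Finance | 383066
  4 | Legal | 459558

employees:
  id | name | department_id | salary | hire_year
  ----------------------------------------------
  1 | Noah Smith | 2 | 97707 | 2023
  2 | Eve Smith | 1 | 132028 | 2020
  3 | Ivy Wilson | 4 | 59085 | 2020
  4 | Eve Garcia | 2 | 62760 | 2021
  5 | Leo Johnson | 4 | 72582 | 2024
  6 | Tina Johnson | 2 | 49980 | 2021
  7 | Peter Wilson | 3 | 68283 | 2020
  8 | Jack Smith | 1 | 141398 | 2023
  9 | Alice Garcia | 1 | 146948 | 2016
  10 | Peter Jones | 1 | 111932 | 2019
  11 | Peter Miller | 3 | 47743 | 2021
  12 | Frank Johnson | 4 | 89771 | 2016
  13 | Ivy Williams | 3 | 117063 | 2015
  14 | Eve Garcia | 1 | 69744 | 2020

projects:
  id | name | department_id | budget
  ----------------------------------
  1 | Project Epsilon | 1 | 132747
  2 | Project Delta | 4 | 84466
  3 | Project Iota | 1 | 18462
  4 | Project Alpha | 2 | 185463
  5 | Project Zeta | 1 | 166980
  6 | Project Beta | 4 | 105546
SELECT department_id, AVG(budget) AS avg_budget FROM projects GROUP BY department_id HAVING AVG(budget) < 89845

Execution result:
(no rows)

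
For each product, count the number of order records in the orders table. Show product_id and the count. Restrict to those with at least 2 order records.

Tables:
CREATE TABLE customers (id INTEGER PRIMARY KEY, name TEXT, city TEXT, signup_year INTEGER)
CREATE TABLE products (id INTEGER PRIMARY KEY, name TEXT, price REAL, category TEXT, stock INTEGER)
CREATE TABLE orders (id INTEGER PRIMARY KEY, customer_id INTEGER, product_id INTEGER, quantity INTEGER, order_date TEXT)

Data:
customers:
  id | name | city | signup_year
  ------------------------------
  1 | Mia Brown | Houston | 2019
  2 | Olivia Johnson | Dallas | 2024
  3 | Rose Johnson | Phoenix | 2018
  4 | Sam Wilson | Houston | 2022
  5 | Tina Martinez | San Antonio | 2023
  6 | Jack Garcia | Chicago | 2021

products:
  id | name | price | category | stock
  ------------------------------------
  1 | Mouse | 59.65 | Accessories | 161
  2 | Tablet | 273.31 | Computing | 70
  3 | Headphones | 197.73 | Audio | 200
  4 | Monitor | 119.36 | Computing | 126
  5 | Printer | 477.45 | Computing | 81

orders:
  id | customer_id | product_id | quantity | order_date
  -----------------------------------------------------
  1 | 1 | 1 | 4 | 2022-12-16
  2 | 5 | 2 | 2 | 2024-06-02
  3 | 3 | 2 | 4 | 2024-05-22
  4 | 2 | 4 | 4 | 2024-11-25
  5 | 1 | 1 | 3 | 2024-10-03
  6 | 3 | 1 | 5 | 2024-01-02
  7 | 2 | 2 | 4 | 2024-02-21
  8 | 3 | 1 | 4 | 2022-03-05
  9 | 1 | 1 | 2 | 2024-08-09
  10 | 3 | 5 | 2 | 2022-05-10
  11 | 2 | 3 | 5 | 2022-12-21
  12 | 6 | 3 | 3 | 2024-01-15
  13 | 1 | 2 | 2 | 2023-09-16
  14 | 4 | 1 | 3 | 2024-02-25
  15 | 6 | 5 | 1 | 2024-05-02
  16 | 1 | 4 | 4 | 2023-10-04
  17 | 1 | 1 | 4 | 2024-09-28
SELECT product_id, COUNT(*) AS order_count FROM orders GROUP BY product_id HAVING COUNT(*) >= 2

Execution result:
product_id | order_count
1 | 7
2 | 4
3 | 2
4 | 2
5 | 2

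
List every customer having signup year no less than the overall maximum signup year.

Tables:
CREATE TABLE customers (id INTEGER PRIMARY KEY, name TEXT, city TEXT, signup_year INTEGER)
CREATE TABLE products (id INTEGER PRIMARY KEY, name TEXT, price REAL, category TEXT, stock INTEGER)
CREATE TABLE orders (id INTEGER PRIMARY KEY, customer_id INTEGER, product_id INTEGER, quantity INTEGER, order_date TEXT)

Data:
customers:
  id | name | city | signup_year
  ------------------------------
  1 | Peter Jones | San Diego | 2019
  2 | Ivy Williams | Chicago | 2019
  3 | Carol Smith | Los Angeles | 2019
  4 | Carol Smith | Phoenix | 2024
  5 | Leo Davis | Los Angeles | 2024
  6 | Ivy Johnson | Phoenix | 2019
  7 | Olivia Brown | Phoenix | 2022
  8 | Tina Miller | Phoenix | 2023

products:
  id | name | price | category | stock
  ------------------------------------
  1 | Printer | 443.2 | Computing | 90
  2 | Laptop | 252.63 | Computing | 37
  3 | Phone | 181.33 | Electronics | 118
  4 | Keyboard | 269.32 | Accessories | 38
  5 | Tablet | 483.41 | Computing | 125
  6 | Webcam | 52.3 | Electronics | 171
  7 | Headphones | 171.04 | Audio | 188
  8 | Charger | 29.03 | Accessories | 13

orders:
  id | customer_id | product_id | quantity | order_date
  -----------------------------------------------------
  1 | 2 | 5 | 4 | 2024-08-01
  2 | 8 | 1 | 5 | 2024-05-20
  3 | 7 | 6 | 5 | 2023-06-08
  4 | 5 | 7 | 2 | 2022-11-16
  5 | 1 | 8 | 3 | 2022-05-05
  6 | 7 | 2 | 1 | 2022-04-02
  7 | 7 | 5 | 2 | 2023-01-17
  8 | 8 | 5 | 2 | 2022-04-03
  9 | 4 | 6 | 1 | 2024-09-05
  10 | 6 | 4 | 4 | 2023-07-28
SELECT name, signup_year FROM customers WHERE signup_year >= (SELECT MAX(signup_year) FROM customers)

Execution result:
name | signup_year
Carol Smith | 2024
Leo Davis | 2024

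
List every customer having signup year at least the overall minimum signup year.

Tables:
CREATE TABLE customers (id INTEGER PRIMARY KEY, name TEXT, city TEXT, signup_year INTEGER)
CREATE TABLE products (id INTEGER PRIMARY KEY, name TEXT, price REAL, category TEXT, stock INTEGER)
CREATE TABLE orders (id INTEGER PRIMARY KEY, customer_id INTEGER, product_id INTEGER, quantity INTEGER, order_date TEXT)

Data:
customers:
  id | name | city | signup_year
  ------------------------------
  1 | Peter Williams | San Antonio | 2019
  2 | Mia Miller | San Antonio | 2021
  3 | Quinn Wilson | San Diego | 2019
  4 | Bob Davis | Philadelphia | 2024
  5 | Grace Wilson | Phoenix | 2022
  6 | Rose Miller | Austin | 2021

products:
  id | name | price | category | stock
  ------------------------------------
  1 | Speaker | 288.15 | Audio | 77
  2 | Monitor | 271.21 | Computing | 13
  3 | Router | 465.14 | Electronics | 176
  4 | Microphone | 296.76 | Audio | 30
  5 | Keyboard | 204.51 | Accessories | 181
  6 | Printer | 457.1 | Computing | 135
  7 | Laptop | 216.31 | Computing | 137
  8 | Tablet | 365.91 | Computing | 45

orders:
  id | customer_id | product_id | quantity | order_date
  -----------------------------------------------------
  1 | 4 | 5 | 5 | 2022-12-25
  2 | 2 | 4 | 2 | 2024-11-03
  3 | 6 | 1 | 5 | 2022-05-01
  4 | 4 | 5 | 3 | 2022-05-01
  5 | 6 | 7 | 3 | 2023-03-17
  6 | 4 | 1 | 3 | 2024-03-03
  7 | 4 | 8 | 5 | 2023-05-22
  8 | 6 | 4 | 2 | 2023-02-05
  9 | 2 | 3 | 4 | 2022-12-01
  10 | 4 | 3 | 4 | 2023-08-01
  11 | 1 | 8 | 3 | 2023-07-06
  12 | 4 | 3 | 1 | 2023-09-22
SELECT name, signup_year FROM customers WHERE signup_year >= (SELECT MIN(signup_year) FROM customers)

Execution result:
name | signup_year
Peter Williams | 2019
Mia Miller | 2021
Quinn Wilson | 2019
Bob Davis | 2024
Grace Wilson | 2022
Rose Miller | 2021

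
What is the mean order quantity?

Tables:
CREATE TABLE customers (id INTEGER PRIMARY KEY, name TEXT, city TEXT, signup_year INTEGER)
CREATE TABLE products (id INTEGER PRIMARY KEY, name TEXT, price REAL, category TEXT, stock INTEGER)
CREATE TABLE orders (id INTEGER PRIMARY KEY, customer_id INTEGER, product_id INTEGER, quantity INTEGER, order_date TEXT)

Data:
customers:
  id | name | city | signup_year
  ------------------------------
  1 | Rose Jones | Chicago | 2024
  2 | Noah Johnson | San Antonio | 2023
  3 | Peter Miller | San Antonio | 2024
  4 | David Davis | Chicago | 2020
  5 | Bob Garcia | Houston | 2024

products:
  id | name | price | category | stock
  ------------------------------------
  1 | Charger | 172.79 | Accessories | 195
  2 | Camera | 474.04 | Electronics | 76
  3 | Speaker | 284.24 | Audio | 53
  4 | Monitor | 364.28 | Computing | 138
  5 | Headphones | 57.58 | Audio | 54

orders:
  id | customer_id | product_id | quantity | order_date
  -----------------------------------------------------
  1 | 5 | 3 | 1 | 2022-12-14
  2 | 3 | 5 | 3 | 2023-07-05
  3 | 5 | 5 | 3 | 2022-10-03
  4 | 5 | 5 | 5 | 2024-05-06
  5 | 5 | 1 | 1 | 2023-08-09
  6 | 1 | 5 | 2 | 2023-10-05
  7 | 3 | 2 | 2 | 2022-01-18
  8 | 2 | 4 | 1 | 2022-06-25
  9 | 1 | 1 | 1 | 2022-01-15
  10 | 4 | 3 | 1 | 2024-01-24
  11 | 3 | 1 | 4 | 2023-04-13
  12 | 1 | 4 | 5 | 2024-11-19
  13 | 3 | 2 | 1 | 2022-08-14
SELECT AVG(quantity) FROM orders

Execution result:
2.31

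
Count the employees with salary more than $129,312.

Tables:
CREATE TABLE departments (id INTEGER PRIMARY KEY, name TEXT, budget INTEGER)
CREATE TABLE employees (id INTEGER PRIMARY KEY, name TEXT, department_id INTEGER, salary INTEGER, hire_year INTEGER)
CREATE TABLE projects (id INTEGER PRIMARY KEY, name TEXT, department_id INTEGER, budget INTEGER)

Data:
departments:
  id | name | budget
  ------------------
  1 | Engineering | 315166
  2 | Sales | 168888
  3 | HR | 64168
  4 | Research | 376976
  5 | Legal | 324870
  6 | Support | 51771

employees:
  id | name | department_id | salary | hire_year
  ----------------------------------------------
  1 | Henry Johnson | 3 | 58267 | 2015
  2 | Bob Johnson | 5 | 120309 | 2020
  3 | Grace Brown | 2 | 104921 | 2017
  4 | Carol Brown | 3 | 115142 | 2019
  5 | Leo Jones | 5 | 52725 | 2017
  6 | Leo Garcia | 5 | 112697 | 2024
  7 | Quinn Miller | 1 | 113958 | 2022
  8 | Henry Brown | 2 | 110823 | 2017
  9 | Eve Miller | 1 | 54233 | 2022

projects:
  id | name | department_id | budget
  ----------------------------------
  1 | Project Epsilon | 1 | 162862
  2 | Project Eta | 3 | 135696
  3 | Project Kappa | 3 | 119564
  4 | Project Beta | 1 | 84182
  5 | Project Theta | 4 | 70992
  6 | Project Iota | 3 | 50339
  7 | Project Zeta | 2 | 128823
SELECT COUNT(*) FROM employees WHERE salary > 129312

Execution result:
0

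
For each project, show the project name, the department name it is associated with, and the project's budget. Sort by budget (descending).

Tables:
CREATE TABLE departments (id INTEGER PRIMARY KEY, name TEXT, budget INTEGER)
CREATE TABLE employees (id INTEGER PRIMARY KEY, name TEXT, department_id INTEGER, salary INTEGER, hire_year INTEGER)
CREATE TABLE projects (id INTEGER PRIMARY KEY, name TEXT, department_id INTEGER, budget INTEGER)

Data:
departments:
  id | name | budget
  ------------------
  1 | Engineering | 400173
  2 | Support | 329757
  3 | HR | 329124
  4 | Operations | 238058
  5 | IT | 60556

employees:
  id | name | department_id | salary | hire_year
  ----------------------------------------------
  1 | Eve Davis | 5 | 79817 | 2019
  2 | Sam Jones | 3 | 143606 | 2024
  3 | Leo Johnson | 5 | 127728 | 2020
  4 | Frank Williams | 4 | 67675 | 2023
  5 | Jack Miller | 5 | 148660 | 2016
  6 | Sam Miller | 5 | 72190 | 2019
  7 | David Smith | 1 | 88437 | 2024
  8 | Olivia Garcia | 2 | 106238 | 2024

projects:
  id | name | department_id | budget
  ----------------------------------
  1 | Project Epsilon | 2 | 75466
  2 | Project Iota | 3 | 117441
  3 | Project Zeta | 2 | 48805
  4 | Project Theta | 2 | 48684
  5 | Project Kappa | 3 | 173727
SELECT c.name, p.name AS department, c.budget FROM projects c JOIN departments p ON c.department_id = p.id ORDER BY c.budget DESC

Execution result:
name | department | budget
Project Kappa | HR | 173727
Project Iota | HR | 117441
Project Epsilon | Support | 75466
Project Zeta | Support | 48805
Project Theta | Support | 48684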